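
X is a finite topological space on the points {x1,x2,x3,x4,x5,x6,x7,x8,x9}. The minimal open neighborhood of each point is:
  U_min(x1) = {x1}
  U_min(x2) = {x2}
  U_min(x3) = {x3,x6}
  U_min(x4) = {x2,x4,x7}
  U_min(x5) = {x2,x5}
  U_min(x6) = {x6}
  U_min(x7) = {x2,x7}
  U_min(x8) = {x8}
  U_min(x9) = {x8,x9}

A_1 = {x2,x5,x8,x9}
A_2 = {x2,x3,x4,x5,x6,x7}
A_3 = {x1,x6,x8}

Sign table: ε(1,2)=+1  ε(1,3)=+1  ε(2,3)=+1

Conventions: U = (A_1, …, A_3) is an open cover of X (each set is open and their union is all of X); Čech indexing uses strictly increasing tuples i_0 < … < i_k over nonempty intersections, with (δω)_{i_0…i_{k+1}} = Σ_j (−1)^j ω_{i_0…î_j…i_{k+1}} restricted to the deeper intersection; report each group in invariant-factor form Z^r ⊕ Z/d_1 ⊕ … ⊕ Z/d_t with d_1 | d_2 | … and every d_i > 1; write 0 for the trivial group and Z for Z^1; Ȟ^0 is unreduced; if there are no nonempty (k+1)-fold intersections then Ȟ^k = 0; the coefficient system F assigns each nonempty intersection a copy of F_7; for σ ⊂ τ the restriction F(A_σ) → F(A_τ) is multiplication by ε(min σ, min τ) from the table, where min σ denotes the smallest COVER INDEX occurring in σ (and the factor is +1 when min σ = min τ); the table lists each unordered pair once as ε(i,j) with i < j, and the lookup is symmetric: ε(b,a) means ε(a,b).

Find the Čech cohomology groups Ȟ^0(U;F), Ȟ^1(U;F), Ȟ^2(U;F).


nerve of the cover:
  A12={x2,x5} A13={x8} A23={x6}
C dims 3,3; δ0: rk_F7 2
Ȟ^0 = (3 − 2) − 0 = 1, so Ȟ^0 ≅ Z/7
Ȟ^1 = (3 − 0) − 2 = 1, so Ȟ^1 ≅ Z/7
Ȟ^2 = (0 − 0) − 0 = 0, so Ȟ^2 ≅ 0

Ȟ^0 ≅ Z/7; Ȟ^1 ≅ Z/7; Ȟ^2 ≅ 0


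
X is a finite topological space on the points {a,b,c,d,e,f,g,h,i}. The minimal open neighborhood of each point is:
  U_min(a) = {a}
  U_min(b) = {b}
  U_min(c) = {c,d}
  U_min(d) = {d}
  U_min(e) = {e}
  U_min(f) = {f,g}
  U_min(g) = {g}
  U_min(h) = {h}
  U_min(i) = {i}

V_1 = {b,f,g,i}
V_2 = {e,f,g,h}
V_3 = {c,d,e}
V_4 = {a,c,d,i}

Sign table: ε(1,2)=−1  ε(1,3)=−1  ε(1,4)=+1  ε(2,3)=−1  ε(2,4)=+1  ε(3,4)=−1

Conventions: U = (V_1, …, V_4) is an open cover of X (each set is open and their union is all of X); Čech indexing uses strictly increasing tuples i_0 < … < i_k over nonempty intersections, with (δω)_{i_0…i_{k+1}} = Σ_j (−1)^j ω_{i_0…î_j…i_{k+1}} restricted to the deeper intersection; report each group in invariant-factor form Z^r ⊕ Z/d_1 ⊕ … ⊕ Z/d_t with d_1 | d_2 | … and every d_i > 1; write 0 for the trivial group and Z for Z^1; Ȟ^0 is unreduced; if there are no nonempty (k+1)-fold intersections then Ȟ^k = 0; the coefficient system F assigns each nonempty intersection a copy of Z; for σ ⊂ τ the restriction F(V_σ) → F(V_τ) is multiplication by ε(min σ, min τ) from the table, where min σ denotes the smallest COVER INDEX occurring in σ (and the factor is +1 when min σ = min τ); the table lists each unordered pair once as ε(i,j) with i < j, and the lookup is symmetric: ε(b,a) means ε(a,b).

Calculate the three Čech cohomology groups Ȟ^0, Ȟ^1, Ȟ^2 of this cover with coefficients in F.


Ȟ^0 = 0, Ȟ^1 = Z/2 and Ȟ^2 = 0

nonempty overlaps:
  V12={f,g} V14={i} V23={e} V34={c,d}
C dims 4,4; δ0: rk 4, SNF 1^3·2
degree 0: 4−4−0 = 0 → Ȟ^0 ≅ 0
degree 1: 4−0−4 = 0 plus torsion [2] → Ȟ^1 ≅ Z/2
degree 2: 0−0−0 = 0 → Ȟ^2 ≅ 0


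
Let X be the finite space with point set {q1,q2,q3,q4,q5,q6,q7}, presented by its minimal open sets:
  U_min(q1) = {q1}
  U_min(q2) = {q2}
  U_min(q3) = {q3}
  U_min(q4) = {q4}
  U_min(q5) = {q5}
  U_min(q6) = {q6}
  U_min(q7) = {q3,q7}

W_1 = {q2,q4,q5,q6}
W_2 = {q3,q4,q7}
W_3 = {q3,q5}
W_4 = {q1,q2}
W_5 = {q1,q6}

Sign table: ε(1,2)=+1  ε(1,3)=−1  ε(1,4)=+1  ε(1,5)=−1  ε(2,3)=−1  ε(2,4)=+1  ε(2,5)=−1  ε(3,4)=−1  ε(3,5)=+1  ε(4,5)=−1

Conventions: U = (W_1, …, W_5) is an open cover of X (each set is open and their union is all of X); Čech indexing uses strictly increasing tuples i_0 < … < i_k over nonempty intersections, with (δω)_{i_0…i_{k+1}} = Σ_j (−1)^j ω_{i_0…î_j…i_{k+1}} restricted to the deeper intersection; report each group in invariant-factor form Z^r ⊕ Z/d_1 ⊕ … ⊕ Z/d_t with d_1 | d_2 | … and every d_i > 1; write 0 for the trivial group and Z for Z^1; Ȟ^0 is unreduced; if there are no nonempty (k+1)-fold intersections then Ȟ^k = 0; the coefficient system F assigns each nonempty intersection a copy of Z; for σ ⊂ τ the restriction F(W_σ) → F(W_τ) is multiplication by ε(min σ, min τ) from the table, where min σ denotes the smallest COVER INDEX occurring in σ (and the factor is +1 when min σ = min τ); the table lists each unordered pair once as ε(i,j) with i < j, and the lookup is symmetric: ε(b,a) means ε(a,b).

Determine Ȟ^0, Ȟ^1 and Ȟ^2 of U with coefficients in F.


Ȟ^0 ≅ Z; Ȟ^1 ≅ Z^2; Ȟ^2 ≅ 0

nerve of the cover:
  W12={q4} W13={q5} W14={q2} W15={q6} W23={q3} W45={q1}
C dims 5,6; δ0: rk 4, SNF 1^4
Ȟ^0 = (5 − 4) − 0 = 1, so Ȟ^0 ≅ Z
Ȟ^1 = (6 − 0) − 4 = 2, so Ȟ^1 ≅ Z^2
Ȟ^2 = (0 − 0) − 0 = 0, so Ȟ^2 ≅ 0


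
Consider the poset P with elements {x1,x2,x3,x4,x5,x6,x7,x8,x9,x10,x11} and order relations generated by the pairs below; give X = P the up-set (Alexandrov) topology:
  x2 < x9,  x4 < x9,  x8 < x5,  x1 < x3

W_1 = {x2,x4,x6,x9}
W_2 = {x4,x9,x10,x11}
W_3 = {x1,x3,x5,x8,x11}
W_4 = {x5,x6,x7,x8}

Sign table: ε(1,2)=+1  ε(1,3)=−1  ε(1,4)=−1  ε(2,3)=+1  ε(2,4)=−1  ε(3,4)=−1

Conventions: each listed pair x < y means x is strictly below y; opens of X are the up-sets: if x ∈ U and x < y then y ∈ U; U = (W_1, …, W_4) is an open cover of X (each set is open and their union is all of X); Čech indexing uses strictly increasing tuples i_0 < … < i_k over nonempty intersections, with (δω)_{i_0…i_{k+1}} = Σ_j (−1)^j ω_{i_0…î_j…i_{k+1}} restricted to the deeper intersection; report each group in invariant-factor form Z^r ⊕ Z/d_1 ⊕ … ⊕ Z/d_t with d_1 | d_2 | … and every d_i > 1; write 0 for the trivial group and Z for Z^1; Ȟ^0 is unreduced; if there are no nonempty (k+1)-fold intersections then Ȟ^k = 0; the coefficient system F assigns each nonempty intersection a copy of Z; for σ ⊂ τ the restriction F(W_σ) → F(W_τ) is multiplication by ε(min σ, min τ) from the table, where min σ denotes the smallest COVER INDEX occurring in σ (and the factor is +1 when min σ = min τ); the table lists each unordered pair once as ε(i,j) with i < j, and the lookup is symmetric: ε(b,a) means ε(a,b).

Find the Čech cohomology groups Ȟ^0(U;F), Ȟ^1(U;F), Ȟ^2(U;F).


nerve simplices:
  W12={x4,x9} W14={x6} W23={x11} W34={x5,x8}
C dims 4,4; δ0: rk 3, SNF 1^3
degree 0: 4−3−0 = 1 → Ȟ^0 ≅ Z
degree 1: 4−0−3 = 1 → Ȟ^1 ≅ Z
degree 2: 0−0−0 = 0 → Ȟ^2 ≅ 0

Ȟ^0 = Z, Ȟ^1 = Z and Ȟ^2 = 0


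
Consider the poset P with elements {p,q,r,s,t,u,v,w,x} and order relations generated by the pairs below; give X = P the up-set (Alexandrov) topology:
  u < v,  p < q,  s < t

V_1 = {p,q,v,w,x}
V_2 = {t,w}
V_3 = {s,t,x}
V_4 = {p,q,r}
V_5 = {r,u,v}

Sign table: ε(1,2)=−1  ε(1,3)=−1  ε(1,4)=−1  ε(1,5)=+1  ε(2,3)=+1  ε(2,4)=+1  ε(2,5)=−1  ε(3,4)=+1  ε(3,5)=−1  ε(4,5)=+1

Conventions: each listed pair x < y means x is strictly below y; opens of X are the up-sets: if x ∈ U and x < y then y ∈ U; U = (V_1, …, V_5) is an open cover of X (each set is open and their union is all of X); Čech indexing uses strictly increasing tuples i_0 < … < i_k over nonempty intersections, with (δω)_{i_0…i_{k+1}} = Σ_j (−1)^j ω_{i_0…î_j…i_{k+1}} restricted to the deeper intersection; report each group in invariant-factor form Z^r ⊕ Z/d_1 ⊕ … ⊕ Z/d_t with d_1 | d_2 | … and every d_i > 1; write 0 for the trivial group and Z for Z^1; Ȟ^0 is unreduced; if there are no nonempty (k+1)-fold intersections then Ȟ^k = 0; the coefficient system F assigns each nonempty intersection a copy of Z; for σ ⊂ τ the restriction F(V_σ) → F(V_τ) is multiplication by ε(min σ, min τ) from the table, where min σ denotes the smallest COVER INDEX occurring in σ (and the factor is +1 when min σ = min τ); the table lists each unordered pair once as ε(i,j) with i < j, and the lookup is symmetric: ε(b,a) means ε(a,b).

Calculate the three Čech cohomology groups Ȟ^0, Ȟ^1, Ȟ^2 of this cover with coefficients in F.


Ȟ^0 ≅ 0, Ȟ^1 ≅ Z ⊕ Z/2 and Ȟ^2 ≅ 0

cover nerve:
  V12={w} V13={x} V14={p,q} V15={v} V23={t} V45={r}
C dims 5,6; δ0: rk 5, SNF 1^4·2
Ȟ^0: (5−5)−0=0 ⇒ 0
Ȟ^1: (6−0)−5=1 plus torsion [2] ⇒ Z ⊕ Z/2
Ȟ^2: (0−0)−0=0 ⇒ 0


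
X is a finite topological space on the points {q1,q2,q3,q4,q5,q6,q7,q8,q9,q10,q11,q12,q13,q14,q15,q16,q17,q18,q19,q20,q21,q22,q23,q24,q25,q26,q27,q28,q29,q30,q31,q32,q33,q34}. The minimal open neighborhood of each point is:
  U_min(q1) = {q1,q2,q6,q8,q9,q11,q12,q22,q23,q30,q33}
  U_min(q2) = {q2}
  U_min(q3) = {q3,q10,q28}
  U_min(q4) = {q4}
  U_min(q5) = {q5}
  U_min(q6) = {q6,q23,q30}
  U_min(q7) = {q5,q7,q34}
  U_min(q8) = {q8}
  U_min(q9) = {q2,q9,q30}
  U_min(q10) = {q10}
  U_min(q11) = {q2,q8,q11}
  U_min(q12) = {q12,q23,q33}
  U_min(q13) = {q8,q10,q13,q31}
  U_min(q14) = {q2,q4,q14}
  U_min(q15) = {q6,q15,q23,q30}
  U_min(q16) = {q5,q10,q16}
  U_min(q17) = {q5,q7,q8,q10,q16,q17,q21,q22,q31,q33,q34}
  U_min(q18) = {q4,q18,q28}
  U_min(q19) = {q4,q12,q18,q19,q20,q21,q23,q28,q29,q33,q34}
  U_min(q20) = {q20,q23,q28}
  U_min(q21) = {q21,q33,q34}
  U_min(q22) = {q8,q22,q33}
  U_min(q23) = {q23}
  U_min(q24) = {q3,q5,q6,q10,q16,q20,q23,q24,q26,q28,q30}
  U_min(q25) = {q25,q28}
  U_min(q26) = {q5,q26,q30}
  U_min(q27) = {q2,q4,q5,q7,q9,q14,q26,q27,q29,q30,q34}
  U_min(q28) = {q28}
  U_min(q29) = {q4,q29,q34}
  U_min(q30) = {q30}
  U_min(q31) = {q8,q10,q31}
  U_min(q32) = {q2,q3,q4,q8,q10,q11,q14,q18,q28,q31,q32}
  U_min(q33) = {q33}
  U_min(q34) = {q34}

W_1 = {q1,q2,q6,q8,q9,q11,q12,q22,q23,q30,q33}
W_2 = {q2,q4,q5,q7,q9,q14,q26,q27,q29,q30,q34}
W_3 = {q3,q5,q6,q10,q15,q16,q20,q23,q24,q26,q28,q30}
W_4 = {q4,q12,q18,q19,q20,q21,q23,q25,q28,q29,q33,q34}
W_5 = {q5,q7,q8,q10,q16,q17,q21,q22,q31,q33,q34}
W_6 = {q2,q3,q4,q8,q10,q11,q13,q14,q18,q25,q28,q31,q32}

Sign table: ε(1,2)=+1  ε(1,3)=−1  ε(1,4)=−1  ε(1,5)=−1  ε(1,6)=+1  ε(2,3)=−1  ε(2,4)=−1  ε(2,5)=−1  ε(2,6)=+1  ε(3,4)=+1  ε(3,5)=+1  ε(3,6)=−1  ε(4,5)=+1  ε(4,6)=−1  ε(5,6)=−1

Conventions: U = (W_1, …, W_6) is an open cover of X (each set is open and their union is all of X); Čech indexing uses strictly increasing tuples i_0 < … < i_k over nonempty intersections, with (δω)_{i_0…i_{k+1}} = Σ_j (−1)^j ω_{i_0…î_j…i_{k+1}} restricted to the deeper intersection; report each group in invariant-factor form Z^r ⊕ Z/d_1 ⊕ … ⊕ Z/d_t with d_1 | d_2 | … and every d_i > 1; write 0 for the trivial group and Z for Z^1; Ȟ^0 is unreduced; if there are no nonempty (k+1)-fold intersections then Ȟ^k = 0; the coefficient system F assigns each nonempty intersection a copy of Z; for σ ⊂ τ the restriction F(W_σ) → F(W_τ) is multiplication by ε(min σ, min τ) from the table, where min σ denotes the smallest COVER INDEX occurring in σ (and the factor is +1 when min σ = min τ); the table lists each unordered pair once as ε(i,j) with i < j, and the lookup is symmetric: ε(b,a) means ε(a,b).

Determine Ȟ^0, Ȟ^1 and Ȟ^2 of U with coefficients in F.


Ȟ^0(U;F) ≅ Z, Ȟ^1(U;F) ≅ 0, Ȟ^2(U;F) ≅ Z/2

nonempty intersections:
  W12={q2,q9,q30} W13={q6,q23,q30} W14={q12,q23,q33} W15={q8,q22,q33} W16={q2,q8,q11} W23={q5,q26,q30} W24={q4,q29,q34} W25={q5,q7,q34} W26={q2,q4,q14} W34={q20,q23,q28} W35={q5,q10,q16} W36={q3,q10,q28} W45={q21,q33,q34} W46={q4,q18,q25,q28} W56={q8,q10,q31}
  W123={q30} W126={q2} W134={q23} W145={q33} W156={q8} W235={q5} W245={q34} W246={q4} W346={q28} W356={q10}
C dims 6,15,10; δ0: rk 5, SNF 1^5; δ1: rk 10, SNF 1^9·2
Ȟ^0: (6−5)−0=1 ⇒ Z
Ȟ^1: (15−10)−5=0 ⇒ 0
Ȟ^2: (10−0)−10=0 plus torsion [2] ⇒ Z/2


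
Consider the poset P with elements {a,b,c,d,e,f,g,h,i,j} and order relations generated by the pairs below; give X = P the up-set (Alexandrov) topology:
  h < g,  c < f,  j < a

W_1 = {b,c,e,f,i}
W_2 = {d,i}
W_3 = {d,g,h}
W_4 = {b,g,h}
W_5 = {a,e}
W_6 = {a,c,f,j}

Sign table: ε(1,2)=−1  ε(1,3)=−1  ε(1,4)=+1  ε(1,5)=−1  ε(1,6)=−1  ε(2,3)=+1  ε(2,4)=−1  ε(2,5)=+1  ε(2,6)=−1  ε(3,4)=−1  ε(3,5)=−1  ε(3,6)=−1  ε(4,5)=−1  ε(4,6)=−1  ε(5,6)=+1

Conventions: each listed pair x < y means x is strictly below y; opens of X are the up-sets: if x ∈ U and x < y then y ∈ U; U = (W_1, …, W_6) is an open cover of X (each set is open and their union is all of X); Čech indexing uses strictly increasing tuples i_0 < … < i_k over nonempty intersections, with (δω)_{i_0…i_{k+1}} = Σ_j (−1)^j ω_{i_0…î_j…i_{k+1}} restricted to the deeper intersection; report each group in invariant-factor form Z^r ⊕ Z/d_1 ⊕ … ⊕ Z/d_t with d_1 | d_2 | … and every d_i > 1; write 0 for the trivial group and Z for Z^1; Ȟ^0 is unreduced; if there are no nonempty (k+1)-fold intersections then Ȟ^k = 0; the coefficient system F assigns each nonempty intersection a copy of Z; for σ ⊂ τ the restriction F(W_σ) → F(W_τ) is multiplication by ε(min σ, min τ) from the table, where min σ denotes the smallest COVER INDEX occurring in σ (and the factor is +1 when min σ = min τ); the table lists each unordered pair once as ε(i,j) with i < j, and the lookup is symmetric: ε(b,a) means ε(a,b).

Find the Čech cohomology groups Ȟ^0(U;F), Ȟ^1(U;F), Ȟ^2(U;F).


Ȟ^0 = Z; Ȟ^1 = Z^2; Ȟ^2 = 0

nerve simplices:
  W12={i} W14={b} W15={e} W16={c,f} W23={d} W34={g,h} W56={a}
C dims 6,7; δ0: rk 5, SNF 1^5
degree 0: 6−5−0 = 1 → Ȟ^0 ≅ Z
degree 1: 7−0−5 = 2 → Ȟ^1 ≅ Z^2
degree 2: 0−0−0 = 0 → Ȟ^2 ≅ 0


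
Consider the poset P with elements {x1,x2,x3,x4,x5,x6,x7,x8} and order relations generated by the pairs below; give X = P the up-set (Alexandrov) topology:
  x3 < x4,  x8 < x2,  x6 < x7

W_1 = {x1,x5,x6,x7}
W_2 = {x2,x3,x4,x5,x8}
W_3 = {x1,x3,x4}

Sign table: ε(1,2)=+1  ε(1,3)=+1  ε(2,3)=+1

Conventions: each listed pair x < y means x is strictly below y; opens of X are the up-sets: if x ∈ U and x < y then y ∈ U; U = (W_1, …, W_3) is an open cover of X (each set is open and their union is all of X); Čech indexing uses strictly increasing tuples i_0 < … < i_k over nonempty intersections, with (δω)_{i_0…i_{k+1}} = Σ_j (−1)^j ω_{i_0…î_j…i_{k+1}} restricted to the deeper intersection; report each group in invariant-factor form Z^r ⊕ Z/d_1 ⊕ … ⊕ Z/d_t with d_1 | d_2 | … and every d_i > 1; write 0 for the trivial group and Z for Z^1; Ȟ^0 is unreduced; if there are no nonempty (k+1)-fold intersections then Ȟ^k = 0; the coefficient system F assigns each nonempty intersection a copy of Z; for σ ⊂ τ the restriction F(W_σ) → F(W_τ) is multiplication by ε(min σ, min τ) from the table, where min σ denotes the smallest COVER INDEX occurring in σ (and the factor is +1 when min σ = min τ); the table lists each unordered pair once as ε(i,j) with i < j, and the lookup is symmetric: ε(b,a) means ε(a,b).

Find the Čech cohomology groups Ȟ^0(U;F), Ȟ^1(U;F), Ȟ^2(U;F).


nonempty intersections:
  W12={x5} W13={x1} W23={x3,x4}
C dims 3,3; δ0: rk 2, SNF 1^2
Ȟ^0: (3−2)−0=1 ⇒ Z
Ȟ^1: (3−0)−2=1 ⇒ Z
Ȟ^2: (0−0)−0=0 ⇒ 0

Ȟ^0(U;F) ≅ Z, Ȟ^1(U;F) ≅ Z and Ȟ^2(U;F) ≅ 0


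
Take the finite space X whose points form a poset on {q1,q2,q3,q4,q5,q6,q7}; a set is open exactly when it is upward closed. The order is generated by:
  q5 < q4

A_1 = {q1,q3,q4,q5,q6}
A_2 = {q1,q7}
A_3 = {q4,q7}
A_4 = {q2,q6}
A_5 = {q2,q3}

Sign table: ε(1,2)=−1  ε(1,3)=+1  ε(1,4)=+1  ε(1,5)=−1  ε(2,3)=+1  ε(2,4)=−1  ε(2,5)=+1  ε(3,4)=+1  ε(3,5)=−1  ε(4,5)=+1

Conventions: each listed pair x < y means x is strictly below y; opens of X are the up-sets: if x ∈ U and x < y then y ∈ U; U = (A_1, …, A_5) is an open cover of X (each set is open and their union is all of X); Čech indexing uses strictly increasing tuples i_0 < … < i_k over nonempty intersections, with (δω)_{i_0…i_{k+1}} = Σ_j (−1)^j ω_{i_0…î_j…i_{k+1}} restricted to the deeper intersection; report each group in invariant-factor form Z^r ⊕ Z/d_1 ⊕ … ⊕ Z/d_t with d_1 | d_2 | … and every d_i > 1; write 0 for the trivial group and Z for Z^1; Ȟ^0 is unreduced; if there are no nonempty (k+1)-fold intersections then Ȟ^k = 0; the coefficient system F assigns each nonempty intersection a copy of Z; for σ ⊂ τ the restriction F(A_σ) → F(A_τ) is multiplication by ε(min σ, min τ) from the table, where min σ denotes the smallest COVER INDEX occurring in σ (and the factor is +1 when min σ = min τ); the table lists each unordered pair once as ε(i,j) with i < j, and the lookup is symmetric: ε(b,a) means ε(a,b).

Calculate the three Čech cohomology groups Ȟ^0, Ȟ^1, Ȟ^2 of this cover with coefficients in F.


nerve simplices:
  A12={q1} A13={q4} A14={q6} A15={q3} A23={q7} A45={q2}
C dims 5,6; δ0: rk 5, SNF 1^4·2
degree 0: 5−5−0 = 0 → Ȟ^0 ≅ 0
degree 1: 6−0−5 = 1 plus torsion [2] → Ȟ^1 ≅ Z ⊕ Z/2
degree 2: 0−0−0 = 0 → Ȟ^2 ≅ 0

Ȟ^0 = 0, Ȟ^1 = Z ⊕ Z/2, Ȟ^2 = 0


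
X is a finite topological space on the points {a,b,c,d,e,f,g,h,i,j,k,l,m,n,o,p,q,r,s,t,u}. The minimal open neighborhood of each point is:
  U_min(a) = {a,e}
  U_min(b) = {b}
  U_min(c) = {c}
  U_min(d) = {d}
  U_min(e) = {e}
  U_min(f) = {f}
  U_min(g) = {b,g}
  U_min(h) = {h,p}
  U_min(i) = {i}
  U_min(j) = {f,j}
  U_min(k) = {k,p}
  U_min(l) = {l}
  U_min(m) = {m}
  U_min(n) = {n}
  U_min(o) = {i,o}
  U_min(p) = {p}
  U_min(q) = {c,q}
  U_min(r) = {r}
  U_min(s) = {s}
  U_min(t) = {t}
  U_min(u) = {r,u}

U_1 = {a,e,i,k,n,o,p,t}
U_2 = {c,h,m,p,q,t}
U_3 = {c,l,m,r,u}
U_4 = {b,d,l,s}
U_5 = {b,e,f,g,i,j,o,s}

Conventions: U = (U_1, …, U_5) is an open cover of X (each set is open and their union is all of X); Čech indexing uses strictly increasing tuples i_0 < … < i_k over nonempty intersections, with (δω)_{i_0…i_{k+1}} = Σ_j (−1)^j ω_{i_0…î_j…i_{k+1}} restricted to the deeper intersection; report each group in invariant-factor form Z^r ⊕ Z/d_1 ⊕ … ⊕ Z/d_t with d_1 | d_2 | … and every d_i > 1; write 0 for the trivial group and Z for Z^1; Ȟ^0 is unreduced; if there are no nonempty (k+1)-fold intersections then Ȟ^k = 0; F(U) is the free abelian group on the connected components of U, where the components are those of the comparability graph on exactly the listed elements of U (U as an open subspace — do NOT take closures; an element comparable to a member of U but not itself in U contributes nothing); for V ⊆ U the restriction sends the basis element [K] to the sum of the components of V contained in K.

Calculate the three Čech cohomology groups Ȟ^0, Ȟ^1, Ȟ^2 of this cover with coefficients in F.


nerve of the cover:
  U12={p,t} U15={e,i,o} U23={c,m} U34={l} U45={b,s}
components per intersection:
  U1: {a,e} {i,o} {k,p} {n} {t}
  U2: {c,q} {h,p} {m} {t}
  U3: {c} {l} {m} {r,u}
  U4: {b} {d} {l} {s}
  U5: {b,g} {e} {f,j} {i,o} {s}
  U12: {p} {t}
  U15: {e} {i,o}
  U23: {c} {m}
  U34: {l}
  U45: {b} {s}
C dims 22,9; δ0: rk 9, SNF 1^9
Ȟ^0 = (22 − 9) − 0 = 13, so Ȟ^0 ≅ Z^13
Ȟ^1 = (9 − 0) − 9 = 0, so Ȟ^1 ≅ 0
Ȟ^2 = (0 − 0) − 0 = 0, so Ȟ^2 ≅ 0

Ȟ^0(U;F) ≅ Z^13; Ȟ^1(U;F) ≅ 0; Ȟ^2(U;F) ≅ 0


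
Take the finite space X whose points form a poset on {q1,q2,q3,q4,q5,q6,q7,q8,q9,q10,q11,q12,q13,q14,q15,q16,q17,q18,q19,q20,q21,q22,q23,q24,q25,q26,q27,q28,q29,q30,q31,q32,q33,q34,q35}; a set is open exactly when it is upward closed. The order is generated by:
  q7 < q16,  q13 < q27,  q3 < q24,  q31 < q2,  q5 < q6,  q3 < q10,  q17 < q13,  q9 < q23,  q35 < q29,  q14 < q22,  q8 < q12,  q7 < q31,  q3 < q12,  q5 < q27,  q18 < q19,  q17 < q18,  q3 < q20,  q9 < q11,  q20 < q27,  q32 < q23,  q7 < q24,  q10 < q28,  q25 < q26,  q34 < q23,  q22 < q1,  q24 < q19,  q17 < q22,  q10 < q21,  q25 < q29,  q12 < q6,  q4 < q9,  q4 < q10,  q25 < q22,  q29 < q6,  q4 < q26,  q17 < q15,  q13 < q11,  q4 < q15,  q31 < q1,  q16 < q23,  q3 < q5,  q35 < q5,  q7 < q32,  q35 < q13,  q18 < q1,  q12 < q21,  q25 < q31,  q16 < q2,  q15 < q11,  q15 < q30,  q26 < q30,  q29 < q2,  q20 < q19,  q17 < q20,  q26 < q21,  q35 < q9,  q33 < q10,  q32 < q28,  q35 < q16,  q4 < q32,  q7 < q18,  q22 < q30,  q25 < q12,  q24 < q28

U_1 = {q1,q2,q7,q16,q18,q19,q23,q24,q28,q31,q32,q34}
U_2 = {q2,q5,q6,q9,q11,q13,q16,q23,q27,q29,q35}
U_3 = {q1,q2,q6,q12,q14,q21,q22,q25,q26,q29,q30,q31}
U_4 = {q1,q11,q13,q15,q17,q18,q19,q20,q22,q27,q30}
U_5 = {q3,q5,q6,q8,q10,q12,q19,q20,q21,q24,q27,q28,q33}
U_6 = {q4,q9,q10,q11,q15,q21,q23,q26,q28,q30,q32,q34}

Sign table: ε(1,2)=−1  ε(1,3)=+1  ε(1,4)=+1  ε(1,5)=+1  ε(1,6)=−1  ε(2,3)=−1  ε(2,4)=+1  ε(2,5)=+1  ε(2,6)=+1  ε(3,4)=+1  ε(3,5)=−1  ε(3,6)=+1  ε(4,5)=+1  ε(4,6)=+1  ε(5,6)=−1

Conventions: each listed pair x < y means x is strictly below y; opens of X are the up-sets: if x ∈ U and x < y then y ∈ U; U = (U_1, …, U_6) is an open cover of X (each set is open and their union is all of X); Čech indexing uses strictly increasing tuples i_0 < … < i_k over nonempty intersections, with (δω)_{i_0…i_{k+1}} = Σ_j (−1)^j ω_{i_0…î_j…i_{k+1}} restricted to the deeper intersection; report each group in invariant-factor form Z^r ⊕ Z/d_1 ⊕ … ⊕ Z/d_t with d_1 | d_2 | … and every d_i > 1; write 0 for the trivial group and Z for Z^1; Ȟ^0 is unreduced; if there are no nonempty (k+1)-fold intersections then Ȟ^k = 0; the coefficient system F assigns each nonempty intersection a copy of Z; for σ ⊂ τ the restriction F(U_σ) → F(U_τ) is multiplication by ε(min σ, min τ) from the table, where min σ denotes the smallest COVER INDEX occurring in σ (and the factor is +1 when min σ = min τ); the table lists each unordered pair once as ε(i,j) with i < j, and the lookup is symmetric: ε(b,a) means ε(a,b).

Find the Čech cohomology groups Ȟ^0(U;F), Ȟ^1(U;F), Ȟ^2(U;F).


Ȟ^0 ≅ 0, Ȟ^1 ≅ Z/2 and Ȟ^2 ≅ Z

intersection data:
  U12={q2,q16,q23} U13={q1,q2,q31} U14={q1,q18,q19} U15={q19,q24,q28} U16={q23,q28,q32,q34} U23={q2,q6,q29} U24={q11,q13,q27} U25={q5,q6,q27} U26={q9,q11,q23} U34={q1,q22,q30} U35={q6,q12,q21} U36={q21,q26,q30} U45={q19,q20,q27} U46={q11,q15,q30} U56={q10,q21,q28}
  U123={q2} U126={q23} U134={q1} U145={q19} U156={q28} U235={q6} U245={q27} U246={q11} U346={q30} U356={q21}
C dims 6,15,10; δ0: rk 6, SNF 1^5·2; δ1: rk 9, SNF 1^9
Ȟ^0 = (6 − 6) − 0 = 0, so Ȟ^0 ≅ 0
Ȟ^1 = (15 − 9) − 6 = 0 plus torsion [2], so Ȟ^1 ≅ Z/2
Ȟ^2 = (10 − 0) − 9 = 1, so Ȟ^2 ≅ Z


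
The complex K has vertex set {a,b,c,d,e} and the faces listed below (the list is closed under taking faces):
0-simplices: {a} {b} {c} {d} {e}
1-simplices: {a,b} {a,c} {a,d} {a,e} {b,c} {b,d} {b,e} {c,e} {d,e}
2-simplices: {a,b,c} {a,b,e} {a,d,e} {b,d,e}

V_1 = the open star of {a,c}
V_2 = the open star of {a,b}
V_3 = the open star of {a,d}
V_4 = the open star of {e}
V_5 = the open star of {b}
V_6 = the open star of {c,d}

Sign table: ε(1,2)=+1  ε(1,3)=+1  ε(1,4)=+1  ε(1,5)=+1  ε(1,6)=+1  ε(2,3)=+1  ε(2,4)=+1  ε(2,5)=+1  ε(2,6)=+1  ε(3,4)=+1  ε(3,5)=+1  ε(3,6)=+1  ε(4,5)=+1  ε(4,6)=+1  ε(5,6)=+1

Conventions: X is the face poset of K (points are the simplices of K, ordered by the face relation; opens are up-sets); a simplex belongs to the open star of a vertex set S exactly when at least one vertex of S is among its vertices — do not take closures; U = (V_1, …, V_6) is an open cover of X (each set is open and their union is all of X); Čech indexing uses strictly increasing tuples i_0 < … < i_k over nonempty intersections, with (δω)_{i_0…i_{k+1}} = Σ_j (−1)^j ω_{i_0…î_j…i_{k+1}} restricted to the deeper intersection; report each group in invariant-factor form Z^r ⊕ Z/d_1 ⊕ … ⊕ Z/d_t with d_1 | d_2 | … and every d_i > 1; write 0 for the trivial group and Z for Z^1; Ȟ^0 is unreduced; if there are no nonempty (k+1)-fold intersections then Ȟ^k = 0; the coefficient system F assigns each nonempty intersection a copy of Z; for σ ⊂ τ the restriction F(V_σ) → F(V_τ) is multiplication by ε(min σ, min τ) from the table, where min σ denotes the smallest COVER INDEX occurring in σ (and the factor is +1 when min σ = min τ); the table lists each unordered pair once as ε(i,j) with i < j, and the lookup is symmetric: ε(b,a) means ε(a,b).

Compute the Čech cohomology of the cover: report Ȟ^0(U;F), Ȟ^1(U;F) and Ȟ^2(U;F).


Ȟ^0 = Z, Ȟ^1 = 0 and Ȟ^2 = 0

intersection data:
  V1={{a},{c},{a,b},{a,c},{a,d},{a,e},{b,c},{c,e},{a,b,c},{a,b,e},{a,d,e}} V2={{a},{b},{a,b},{a,c},{a,d},{a,e},{b,c},{b,d},{b,e},{a,b,c},{a,b,e},{a,d,e},{b,d,e}} V3={{a},{d},{a,b},{a,c},{a,d},{a,e},{b,d},{d,e},{a,b,c},{a,b,e},{a,d,e},{b,d,e}} V4={{e},{a,e},{b,e},{c,e},{d,e},{a,b,e},{a,d,e},{b,d,e}} V5={{b},{a,b},{b,c},{b,d},{b,e},{a,b,c},{a,b,e},{b,d,e}} V6={{c},{d},{a,c},{a,d},{b,c},{b,d},{c,e},{d,e},{a,b,c},{a,d,e},{b,d,e}}
  V12={{a},{a,b},{a,c},{a,d},{a,e},{b,c},{a,b,c},{a,b,e},{a,d,e}} V13={{a},{a,b},{a,c},{a,d},{a,e},{a,b,c},{a,b,e},{a,d,e}} V14={{a,e},{c,e},{a,b,e},{a,d,e}} V15={{a,b},{b,c},{a,b,c},{a,b,e}} V16={{c},{a,c},{a,d},{b,c},{c,e},{a,b,c},{a,d,e}} V23={{a},{a,b},{a,c},{a,d},{a,e},{b,d},{a,b,c},{a,b,e},{a,d,e},{b,d,e}} V24={{a,e},{b,e},{a,b,e},{a,d,e},{b,d,e}} V25={{b},{a,b},{b,c},{b,d},{b,e},{a,b,c},{a,b,e},{b,d,e}} V26={{a,c},{a,d},{b,c},{b,d},{a,b,c},{a,d,e},{b,d,e}} V34={{a,e},{d,e},{a,b,e},{a,d,e},{b,d,e}} V35={{a,b},{b,d},{a,b,c},{a,b,e},{b,d,e}} V36={{d},{a,c},{a,d},{b,d},{d,e},{a,b,c},{a,d,e},{b,d,e}} V45={{b,e},{a,b,e},{b,d,e}} V46={{c,e},{d,e},{a,d,e},{b,d,e}} V56={{b,c},{b,d},{a,b,c},{b,d,e}}
  V123={{a},{a,b},{a,c},{a,d},{a,e},{a,b,c},{a,b,e},{a,d,e}} V124={{a,e},{a,b,e},{a,d,e}} V125={{a,b},{b,c},{a,b,c},{a,b,e}} V126={{a,c},{a,d},{b,c},{a,b,c},{a,d,e}} V134={{a,e},{a,b,e},{a,d,e}} V135={{a,b},{a,b,c},{a,b,e}} V136={{a,c},{a,d},{a,b,c},{a,d,e}} V145={{a,b,e}} V146={{c,e},{a,d,e}} V156={{b,c},{a,b,c}} V234={{a,e},{a,b,e},{a,d,e},{b,d,e}} V235={{a,b},{b,d},{a,b,c},{a,b,e},{b,d,e}} V236={{a,c},{a,d},{b,d},{a,b,c},{a,d,e},{b,d,e}} V245={{b,e},{a,b,e},{b,d,e}} V246={{a,d,e},{b,d,e}} V256={{b,c},{b,d},{a,b,c},{b,d,e}} V345={{a,b,e},{b,d,e}} V346={{d,e},{a,d,e},{b,d,e}} V356={{b,d},{a,b,c},{b,d,e}} V456={{b,d,e}}
  V1234={{a,e},{a,b,e},{a,d,e}} V1235={{a,b},{a,b,c},{a,b,e}} V1236={{a,c},{a,d},{a,b,c},{a,d,e}} V1245={{a,b,e}} V1246={{a,d,e}} V1256={{b,c},{a,b,c}} V1345={{a,b,e}} V1346={{a,d,e}} V1356={{a,b,c}} V2345={{a,b,e},{b,d,e}} V2346={{a,d,e},{b,d,e}} V2356={{b,d},{a,b,c},{b,d,e}} V2456={{b,d,e}} V3456={{b,d,e}}
  V12345={{a,b,e}} V12346={{a,d,e}} V12356={{a,b,c}} V23456={{b,d,e}}
C dims 6,15,20,14; δ0: rk 5, SNF 1^5; δ1: rk 10, SNF 1^10; δ2: rk 10, SNF 1^10
Ȟ^0 = (6 − 5) − 0 = 1, so Ȟ^0 ≅ Z
Ȟ^1 = (15 − 10) − 5 = 0, so Ȟ^1 ≅ 0
Ȟ^2 = (20 − 10) − 10 = 0, so Ȟ^2 ≅ 0


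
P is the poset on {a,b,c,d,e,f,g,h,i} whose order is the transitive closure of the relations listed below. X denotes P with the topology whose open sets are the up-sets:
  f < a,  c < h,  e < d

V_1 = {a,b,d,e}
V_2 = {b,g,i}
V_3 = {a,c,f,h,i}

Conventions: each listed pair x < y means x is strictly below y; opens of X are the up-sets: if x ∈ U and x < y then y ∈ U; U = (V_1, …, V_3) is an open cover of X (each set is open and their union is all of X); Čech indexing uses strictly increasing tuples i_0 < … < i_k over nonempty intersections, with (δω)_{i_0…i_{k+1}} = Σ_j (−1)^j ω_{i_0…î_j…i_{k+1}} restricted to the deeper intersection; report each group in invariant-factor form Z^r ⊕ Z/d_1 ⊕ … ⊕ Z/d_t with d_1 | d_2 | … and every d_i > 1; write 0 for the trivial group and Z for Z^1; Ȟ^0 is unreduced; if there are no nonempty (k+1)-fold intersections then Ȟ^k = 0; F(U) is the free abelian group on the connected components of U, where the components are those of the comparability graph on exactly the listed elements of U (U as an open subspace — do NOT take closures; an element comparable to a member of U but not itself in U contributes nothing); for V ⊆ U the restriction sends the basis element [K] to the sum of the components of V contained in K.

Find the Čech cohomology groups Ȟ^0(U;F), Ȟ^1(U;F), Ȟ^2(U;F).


intersection data:
  V12={b} V13={a} V23={i}
components per intersection:
  V1: {a} {b} {d,e}
  V2: {b} {g} {i}
  V3: {a,f} {c,h} {i}
  V12: {b}
  V13: {a}
  V23: {i}
C dims 9,3; δ0: rk 3, SNF 1^3
Ȟ^0 = (9 − 3) − 0 = 6, so Ȟ^0 ≅ Z^6
Ȟ^1 = (3 − 0) − 3 = 0, so Ȟ^1 ≅ 0
Ȟ^2 = (0 − 0) − 0 = 0, so Ȟ^2 ≅ 0

Ȟ^0 = Z^6, Ȟ^1 = 0, Ȟ^2 = 0


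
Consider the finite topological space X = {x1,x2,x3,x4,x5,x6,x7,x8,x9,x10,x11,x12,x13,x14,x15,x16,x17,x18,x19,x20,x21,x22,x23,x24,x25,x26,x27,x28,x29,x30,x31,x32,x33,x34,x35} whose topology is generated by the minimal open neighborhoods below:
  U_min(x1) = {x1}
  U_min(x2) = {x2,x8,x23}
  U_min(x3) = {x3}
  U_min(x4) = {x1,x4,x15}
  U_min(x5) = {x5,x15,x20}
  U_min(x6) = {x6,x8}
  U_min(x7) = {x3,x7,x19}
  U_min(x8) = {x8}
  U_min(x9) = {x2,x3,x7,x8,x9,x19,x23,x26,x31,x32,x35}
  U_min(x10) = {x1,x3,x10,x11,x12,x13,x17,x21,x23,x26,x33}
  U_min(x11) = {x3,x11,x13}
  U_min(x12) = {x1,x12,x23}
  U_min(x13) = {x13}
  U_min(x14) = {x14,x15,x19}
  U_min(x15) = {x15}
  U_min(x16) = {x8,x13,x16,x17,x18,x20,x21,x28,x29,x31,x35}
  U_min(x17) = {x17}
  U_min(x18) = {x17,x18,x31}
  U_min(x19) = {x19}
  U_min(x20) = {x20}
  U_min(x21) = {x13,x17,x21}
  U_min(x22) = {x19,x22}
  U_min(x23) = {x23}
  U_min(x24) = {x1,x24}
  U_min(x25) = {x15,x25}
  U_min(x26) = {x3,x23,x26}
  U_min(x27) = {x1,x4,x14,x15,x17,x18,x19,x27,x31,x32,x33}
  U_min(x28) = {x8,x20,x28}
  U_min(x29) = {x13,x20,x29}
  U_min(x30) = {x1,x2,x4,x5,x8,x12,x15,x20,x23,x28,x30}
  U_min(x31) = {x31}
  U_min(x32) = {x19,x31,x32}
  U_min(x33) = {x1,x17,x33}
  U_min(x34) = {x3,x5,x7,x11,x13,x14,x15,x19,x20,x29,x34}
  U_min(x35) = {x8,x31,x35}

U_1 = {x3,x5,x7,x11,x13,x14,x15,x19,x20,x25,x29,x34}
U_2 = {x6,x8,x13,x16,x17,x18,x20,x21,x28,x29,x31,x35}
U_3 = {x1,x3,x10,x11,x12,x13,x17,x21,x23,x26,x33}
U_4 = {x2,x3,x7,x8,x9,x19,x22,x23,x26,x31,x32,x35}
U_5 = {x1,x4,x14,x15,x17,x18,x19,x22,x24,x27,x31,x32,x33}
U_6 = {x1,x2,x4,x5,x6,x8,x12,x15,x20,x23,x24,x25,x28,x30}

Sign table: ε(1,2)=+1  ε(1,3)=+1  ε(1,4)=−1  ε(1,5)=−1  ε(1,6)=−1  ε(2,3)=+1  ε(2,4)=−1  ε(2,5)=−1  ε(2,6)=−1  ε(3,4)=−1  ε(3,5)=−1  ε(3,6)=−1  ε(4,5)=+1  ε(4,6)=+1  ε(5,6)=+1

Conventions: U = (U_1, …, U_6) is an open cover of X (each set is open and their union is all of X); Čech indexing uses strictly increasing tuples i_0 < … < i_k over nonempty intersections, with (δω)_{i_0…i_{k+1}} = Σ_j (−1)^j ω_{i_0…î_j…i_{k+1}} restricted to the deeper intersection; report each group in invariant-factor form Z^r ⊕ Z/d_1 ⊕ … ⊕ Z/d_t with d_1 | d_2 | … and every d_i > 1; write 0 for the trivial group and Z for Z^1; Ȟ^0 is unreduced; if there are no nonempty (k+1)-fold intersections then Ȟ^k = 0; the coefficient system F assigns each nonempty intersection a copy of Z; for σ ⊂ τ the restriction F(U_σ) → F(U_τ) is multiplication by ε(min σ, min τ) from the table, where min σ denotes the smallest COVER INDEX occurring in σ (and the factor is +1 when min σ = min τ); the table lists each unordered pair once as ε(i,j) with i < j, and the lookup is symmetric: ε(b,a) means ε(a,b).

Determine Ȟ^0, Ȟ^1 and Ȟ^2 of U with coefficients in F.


nonempty intersections:
  U12={x13,x20,x29} U13={x3,x11,x13} U14={x3,x7,x19} U15={x14,x15,x19} U16={x5,x15,x20,x25} U23={x13,x17,x21} U24={x8,x31,x35} U25={x17,x18,x31} U26={x6,x8,x20,x28} U34={x3,x23,x26} U35={x1,x17,x33} U36={x1,x12,x23} U45={x19,x22,x31,x32} U46={x2,x8,x23} U56={x1,x4,x15,x24}
  U123={x13} U126={x20} U134={x3} U145={x19} U156={x15} U235={x17} U245={x31} U246={x8} U346={x23} U356={x1}
C dims 6,15,10; δ0: rk 5, SNF 1^5; δ1: rk 10, SNF 1^9·2
Ȟ^0: (6−5)−0=1 ⇒ Z
Ȟ^1: (15−10)−5=0 ⇒ 0
Ȟ^2: (10−0)−10=0 plus torsion [2] ⇒ Z/2

Ȟ^0(U;F) ≅ Z, Ȟ^1(U;F) ≅ 0 and Ȟ^2(U;F) ≅ Z/2


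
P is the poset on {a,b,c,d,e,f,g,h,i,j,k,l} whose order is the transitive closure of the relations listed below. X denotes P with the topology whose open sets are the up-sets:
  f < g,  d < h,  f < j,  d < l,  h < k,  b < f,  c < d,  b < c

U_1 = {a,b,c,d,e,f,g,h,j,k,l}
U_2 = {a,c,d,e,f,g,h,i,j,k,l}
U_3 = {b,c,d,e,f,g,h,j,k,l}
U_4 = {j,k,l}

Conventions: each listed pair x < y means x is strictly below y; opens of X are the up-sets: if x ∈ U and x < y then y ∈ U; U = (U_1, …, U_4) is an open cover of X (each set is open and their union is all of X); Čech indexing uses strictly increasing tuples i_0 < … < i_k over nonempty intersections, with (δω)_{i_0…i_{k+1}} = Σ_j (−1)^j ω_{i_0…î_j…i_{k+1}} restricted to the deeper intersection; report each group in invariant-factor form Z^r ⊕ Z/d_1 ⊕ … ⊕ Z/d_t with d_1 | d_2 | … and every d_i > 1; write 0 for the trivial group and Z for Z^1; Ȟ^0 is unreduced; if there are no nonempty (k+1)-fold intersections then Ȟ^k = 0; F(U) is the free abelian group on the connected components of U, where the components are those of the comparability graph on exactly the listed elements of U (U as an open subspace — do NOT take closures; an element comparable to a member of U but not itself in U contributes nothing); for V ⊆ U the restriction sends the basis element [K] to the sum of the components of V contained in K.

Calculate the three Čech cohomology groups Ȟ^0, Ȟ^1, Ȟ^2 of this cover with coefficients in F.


Ȟ^0(U;F) ≅ Z^4, Ȟ^1(U;F) ≅ 0 and Ȟ^2(U;F) ≅ 0

intersection data:
  U12={a,c,d,e,f,g,h,j,k,l} U13={b,c,d,e,f,g,h,j,k,l} U14={j,k,l} U23={c,d,e,f,g,h,j,k,l} U24={j,k,l} U34={j,k,l}
  U123={c,d,e,f,g,h,j,k,l} U124={j,k,l} U134={j,k,l} U234={j,k,l}
  U1234={j,k,l}
components per intersection:
  U1: {a} {b,c,d,f,g,h,j,k,l} {e}
  U2: {a} {c,d,h,k,l} {e} {f,g,j} {i}
  U3: {b,c,d,f,g,h,j,k,l} {e}
  U4: {j} {k} {l}
  U12: {a} {c,d,h,k,l} {e} {f,g,j}
  U13: {b,c,d,f,g,h,j,k,l} {e}
  U14: {j} {k} {l}
  U23: {c,d,h,k,l} {e} {f,g,j}
  U24: {j} {k} {l}
  U34: {j} {k} {l}
  U123: {c,d,h,k,l} {e} {f,g,j}
  U124: {j} {k} {l}
  U134: {j} {k} {l}
  U234: {j} {k} {l}
  U1234: {j} {k} {l}
C dims 13,18,12,3; δ0: rk 9, SNF 1^9; δ1: rk 9, SNF 1^9; δ2: rk 3, SNF 1^3
Ȟ^0 = (13 − 9) − 0 = 4, so Ȟ^0 ≅ Z^4
Ȟ^1 = (18 − 9) − 9 = 0, so Ȟ^1 ≅ 0
Ȟ^2 = (12 − 3) − 9 = 0, so Ȟ^2 ≅ 0


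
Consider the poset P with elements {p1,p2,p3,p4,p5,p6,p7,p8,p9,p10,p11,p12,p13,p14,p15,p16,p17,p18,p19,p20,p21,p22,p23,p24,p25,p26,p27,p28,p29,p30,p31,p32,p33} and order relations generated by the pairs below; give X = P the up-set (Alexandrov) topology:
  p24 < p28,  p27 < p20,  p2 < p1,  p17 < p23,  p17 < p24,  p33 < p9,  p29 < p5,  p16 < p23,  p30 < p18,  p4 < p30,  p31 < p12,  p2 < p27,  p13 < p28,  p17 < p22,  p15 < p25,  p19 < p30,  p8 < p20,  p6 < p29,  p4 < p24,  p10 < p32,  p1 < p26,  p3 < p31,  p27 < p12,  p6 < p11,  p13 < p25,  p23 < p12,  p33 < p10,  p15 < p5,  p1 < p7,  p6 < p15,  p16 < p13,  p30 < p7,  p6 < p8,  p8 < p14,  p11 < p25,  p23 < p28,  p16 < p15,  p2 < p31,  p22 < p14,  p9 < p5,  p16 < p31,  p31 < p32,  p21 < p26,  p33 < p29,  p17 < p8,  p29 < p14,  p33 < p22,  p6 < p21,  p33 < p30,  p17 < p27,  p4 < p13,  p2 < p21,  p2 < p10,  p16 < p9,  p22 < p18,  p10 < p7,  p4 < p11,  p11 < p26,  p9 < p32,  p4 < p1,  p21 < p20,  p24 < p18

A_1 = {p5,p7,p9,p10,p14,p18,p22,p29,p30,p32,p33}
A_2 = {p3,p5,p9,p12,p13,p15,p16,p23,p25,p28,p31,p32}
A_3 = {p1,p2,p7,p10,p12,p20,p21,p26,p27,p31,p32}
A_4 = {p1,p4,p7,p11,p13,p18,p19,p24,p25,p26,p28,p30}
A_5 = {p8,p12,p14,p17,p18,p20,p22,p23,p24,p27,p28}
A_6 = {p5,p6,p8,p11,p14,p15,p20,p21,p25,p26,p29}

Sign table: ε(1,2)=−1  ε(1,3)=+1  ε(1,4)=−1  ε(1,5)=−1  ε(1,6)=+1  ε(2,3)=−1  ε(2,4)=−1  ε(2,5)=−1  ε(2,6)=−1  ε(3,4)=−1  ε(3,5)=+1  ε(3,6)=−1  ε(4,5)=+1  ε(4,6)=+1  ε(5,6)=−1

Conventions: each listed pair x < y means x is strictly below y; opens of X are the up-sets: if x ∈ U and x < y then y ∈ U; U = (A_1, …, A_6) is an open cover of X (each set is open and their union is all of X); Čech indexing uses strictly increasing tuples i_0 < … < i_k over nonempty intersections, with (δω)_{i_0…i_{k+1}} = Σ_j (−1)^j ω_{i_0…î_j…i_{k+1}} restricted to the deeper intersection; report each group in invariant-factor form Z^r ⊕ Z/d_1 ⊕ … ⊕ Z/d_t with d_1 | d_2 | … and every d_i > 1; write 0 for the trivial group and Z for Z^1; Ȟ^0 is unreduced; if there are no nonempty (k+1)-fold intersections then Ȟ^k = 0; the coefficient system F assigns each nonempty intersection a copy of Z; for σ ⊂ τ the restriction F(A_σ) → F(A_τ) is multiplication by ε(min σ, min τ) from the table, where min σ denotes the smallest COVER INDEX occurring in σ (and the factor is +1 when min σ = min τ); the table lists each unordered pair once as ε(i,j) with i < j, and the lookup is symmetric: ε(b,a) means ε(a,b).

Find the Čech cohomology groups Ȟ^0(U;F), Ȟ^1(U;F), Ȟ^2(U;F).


Ȟ^0 = 0; Ȟ^1 = Z/2; Ȟ^2 = Z

nerve of the cover:
  A12={p5,p9,p32} A13={p7,p10,p32} A14={p7,p18,p30} A15={p14,p18,p22} A16={p5,p14,p29} A23={p12,p31,p32} A24={p13,p25,p28} A25={p12,p23,p28} A26={p5,p15,p25} A34={p1,p7,p26} A35={p12,p20,p27} A36={p20,p21,p26} A45={p18,p24,p28} A46={p11,p25,p26} A56={p8,p14,p20}
  A123={p32} A126={p5} A134={p7} A145={p18} A156={p14} A235={p12} A245={p28} A246={p25} A346={p26} A356={p20}
C dims 6,15,10; δ0: rk 6, SNF 1^5·2; δ1: rk 9, SNF 1^9
Ȟ^0 = (6 − 6) − 0 = 0, so Ȟ^0 ≅ 0
Ȟ^1 = (15 − 9) − 6 = 0 plus torsion [2], so Ȟ^1 ≅ Z/2
Ȟ^2 = (10 − 0) − 9 = 1, so Ȟ^2 ≅ Z


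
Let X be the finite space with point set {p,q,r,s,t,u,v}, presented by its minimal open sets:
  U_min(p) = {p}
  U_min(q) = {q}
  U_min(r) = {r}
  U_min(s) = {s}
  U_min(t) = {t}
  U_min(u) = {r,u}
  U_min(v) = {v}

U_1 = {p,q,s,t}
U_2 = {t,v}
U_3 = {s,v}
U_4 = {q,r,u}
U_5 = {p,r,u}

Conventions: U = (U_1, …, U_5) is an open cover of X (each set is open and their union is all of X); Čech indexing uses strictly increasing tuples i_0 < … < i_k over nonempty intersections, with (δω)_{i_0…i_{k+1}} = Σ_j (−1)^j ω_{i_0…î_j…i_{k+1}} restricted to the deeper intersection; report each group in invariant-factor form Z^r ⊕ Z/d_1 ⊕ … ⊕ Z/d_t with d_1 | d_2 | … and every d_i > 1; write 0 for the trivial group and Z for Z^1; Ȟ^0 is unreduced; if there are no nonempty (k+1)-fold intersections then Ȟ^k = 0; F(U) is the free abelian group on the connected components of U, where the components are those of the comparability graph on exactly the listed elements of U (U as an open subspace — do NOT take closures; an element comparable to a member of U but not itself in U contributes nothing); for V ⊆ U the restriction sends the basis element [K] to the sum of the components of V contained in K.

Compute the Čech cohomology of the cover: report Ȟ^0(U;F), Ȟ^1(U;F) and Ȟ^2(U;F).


Ȟ^0 ≅ Z^6; Ȟ^1 ≅ 0; Ȟ^2 ≅ 0

nerve of the cover:
  U12={t} U13={s} U14={q} U15={p} U23={v} U45={r,u}
components per intersection:
  U1: {p} {q} {s} {t}
  U2: {t} {v}
  U3: {s} {v}
  U4: {q} {r,u}
  U5: {p} {r,u}
  U12: {t}
  U13: {s}
  U14: {q}
  U15: {p}
  U23: {v}
  U45: {r,u}
C dims 12,6; δ0: rk 6, SNF 1^6
Ȟ^0 = (12 − 6) − 0 = 6, so Ȟ^0 ≅ Z^6
Ȟ^1 = (6 − 0) − 6 = 0, so Ȟ^1 ≅ 0
Ȟ^2 = (0 − 0) − 0 = 0, so Ȟ^2 ≅ 0


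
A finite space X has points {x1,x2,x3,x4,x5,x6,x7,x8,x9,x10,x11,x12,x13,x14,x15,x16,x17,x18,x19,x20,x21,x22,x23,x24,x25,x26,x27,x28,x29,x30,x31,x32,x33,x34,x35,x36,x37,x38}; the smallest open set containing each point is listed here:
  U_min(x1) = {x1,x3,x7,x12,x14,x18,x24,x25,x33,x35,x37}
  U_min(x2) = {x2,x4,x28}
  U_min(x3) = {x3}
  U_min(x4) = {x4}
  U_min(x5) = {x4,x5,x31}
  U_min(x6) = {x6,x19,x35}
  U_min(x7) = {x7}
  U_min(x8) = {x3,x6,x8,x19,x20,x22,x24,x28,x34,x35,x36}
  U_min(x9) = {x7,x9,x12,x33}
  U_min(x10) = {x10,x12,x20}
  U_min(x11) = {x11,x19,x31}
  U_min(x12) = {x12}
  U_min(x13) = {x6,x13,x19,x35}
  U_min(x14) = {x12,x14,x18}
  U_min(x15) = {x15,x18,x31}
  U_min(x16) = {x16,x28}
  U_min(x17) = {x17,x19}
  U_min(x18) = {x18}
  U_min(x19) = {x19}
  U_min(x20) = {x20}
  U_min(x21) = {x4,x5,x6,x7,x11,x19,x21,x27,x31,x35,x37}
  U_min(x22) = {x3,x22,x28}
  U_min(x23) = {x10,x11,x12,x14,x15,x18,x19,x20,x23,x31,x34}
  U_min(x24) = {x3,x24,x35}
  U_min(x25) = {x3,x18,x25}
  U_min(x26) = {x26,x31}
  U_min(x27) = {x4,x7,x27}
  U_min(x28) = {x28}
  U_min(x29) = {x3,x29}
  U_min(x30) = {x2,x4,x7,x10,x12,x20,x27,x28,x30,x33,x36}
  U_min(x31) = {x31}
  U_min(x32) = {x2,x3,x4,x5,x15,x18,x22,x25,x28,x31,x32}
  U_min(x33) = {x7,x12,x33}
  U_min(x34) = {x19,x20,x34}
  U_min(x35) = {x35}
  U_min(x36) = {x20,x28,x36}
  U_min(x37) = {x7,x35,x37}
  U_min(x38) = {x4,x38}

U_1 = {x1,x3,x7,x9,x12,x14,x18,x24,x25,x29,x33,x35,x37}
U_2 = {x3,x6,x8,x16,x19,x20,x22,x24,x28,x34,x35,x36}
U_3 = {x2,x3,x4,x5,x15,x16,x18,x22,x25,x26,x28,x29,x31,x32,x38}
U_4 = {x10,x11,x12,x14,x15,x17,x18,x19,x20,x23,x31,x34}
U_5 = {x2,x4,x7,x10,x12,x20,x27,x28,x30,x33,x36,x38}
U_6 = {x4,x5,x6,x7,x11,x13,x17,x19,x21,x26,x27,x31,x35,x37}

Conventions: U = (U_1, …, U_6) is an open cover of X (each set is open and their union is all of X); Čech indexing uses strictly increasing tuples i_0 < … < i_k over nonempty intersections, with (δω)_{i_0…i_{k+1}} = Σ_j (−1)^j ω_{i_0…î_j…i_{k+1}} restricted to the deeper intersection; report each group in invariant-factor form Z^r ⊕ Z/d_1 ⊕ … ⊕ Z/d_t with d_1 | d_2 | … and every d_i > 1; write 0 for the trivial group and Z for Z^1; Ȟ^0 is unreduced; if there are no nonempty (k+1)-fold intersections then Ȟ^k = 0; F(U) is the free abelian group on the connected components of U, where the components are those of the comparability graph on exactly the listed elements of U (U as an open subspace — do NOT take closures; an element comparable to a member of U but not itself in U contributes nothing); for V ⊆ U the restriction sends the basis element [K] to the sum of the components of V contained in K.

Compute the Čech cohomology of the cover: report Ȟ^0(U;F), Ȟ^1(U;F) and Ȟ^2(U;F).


Ȟ^0 = Z,  Ȟ^1 = 0,  Ȟ^2 = Z/2

intersection data:
  U12={x3,x24,x35} U13={x3,x18,x25,x29} U14={x12,x14,x18} U15={x7,x12,x33} U16={x7,x35,x37} U23={x3,x16,x22,x28} U24={x19,x20,x34} U25={x20,x28,x36} U26={x6,x19,x35} U34={x15,x18,x31} U35={x2,x4,x28,x38} U36={x4,x5,x26,x31} U45={x10,x12,x20} U46={x11,x17,x19,x31} U56={x4,x7,x27}
  U123={x3} U126={x35} U134={x18} U145={x12} U156={x7} U235={x28} U245={x20} U246={x19} U346={x31} U356={x4}
components per intersection:
  U1: {x1,x3,x7,x9,x12,x14,x18,x24,x25,x29,x33,x35,x37}
  U2: {x3,x6,x8,x16,x19,x20,x22,x24,x28,x34,x35,x36}
  U3: {x2,x3,x4,x5,x15,x16,x18,x22,x25,x26,x28,x29,x31,x32,x38}
  U4: {x10,x11,x12,x14,x15,x17,x18,x19,x20,x23,x31,x34}
  U5: {x2,x4,x7,x10,x12,x20,x27,x28,x30,x33,x36,x38}
  U6: {x4,x5,x6,x7,x11,x13,x17,x19,x21,x26,x27,x31,x35,x37}
  U12: {x3,x24,x35}
  U13: {x3,x18,x25,x29}
  U14: {x12,x14,x18}
  U15: {x7,x12,x33}
  U16: {x7,x35,x37}
  U23: {x3,x16,x22,x28}
  U24: {x19,x20,x34}
  U25: {x20,x28,x36}
  U26: {x6,x19,x35}
  U34: {x15,x18,x31}
  U35: {x2,x4,x28,x38}
  U36: {x4,x5,x26,x31}
  U45: {x10,x12,x20}
  U46: {x11,x17,x19,x31}
  U56: {x4,x7,x27}
  U123: {x3}
  U126: {x35}
  U134: {x18}
  U145: {x12}
  U156: {x7}
  U235: {x28}
  U245: {x20}
  U246: {x19}
  U346: {x31}
  U356: {x4}
C dims 6,15,10; δ0: rk 5, SNF 1^5; δ1: rk 10, SNF 1^9·2
Ȟ^0 = (6 − 5) − 0 = 1, so Ȟ^0 ≅ Z
Ȟ^1 = (15 − 10) − 5 = 0, so Ȟ^1 ≅ 0
Ȟ^2 = (10 − 0) − 10 = 0 plus torsion [2], so Ȟ^2 ≅ Z/2
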